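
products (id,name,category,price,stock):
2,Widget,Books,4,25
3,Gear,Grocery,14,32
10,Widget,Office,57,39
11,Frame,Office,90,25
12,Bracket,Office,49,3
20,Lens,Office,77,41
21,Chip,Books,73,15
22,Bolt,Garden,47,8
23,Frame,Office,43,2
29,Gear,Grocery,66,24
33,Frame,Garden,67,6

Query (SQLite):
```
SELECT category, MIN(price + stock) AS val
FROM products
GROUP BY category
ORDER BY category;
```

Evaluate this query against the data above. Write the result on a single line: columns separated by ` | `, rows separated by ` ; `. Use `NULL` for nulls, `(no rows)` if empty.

For each row compute price + stock.
Group by category; take MIN of the expression per group.
  Books: ids {2, 21} → MIN(price + stock)=29
  Garden: ids {22, 33} → MIN(price + stock)=55
  Grocery: ids {3, 29} → MIN(price + stock)=46
  Office: ids {10, 11, 12, 20, 23} → MIN(price + stock)=45

Books | 29 ; Garden | 55 ; Grocery | 46 ; Office | 45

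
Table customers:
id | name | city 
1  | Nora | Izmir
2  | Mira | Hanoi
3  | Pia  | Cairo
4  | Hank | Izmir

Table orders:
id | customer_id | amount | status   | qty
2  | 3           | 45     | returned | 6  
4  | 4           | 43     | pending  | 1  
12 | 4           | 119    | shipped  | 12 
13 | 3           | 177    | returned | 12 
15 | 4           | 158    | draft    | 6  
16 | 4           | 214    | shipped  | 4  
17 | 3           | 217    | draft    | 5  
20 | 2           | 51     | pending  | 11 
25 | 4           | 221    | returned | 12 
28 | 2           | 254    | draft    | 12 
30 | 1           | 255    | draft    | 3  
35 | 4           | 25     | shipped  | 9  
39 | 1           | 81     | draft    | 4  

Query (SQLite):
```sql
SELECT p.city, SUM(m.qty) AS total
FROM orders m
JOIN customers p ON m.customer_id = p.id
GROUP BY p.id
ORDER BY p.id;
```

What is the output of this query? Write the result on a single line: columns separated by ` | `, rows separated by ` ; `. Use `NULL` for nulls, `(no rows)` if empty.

Join each orders row to its customers via customer_id.
Group joined rows by customers.id; compute SUM(m.qty) per group.
  1: ids {30, 39} → SUM(m.qty)=7
  2: ids {20, 28} → SUM(m.qty)=23
  3: ids {2, 13, 17} → SUM(m.qty)=23
  4: ids {4, 12, 15, 16, 25, 35} → SUM(m.qty)=44

Izmir | 7 ; Hanoi | 23 ; Cairo | 23 ; Izmir | 44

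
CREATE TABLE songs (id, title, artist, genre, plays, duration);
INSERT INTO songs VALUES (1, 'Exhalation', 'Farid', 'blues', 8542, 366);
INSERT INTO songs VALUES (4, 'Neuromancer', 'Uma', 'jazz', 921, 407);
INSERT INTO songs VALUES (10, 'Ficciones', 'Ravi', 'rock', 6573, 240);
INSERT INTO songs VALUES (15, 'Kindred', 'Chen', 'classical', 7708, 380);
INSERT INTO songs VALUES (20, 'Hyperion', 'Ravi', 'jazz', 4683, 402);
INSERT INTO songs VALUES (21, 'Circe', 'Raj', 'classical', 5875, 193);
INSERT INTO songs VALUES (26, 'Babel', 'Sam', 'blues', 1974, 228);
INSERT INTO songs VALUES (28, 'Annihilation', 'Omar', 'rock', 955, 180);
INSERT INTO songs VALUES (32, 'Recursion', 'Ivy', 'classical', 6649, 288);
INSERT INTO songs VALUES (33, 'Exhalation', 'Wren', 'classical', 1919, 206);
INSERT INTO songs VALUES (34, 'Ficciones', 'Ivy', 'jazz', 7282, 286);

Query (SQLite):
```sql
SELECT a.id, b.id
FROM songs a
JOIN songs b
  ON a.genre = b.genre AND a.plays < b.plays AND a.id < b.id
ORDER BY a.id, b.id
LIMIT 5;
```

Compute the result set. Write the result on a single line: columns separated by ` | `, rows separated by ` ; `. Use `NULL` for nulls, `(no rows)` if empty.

Pairs (a,b) with same genre, a.plays < b.plays, a.id < b.id.
genre groups: blues:{1,26} classical:{15,21,32,33} jazz:{4,20,34} rock:{10,28}
Ordered by (a.id, b.id); first 5.

4 | 20 ; 4 | 34 ; 20 | 34 ; 21 | 32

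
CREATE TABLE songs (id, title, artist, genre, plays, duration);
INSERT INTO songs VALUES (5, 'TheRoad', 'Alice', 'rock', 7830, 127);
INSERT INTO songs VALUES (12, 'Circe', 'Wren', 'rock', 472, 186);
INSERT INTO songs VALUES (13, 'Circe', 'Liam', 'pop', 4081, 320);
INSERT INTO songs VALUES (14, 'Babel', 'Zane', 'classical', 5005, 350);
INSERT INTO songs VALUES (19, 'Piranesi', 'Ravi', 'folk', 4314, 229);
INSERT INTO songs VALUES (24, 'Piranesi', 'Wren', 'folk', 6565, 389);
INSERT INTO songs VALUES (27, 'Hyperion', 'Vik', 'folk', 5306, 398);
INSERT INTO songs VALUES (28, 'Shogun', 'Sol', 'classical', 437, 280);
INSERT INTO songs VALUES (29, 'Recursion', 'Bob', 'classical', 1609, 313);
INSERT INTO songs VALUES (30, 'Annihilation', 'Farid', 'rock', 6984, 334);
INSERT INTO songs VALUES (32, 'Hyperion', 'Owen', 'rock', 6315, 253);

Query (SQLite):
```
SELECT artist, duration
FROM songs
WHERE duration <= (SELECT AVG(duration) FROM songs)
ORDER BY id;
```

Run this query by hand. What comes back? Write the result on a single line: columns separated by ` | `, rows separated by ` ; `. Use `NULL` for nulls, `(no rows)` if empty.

Scalar subquery: AVG(duration) over all songs rows = 289.0.
Keep rows where duration <= that value.

Alice | 127 ; Wren | 186 ; Ravi | 229 ; Sol | 280 ; Owen | 253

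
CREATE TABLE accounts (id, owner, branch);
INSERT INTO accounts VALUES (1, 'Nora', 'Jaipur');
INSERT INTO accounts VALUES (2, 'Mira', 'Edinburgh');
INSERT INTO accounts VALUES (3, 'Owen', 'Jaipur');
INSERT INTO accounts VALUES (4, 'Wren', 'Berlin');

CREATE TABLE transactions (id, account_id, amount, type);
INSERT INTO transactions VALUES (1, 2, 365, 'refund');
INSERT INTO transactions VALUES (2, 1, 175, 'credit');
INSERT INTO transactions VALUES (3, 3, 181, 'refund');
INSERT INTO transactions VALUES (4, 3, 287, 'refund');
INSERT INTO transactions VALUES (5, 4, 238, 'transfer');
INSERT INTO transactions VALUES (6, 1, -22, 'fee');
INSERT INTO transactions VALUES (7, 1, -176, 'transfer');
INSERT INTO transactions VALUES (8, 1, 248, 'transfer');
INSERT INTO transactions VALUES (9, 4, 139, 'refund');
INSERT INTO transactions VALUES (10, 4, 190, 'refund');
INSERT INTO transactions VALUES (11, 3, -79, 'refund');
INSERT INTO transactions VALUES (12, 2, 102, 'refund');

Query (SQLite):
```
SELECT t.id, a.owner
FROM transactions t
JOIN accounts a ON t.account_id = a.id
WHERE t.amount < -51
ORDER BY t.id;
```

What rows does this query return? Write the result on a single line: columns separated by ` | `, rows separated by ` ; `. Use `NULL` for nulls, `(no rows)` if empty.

Each transactions row matches the accounts row where account_id = accounts.id.
Then keep rows with t.amount < -51.

7 | Nora ; 11 | Owen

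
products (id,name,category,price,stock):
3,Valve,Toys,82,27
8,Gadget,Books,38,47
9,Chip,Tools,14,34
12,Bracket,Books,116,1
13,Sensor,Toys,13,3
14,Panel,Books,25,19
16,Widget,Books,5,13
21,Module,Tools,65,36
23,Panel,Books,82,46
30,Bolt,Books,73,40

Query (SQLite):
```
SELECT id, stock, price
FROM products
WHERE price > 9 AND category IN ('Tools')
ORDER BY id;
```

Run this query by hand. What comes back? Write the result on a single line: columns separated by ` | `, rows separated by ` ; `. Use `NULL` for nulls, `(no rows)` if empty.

9 | 34 | 14 ; 21 | 36 | 65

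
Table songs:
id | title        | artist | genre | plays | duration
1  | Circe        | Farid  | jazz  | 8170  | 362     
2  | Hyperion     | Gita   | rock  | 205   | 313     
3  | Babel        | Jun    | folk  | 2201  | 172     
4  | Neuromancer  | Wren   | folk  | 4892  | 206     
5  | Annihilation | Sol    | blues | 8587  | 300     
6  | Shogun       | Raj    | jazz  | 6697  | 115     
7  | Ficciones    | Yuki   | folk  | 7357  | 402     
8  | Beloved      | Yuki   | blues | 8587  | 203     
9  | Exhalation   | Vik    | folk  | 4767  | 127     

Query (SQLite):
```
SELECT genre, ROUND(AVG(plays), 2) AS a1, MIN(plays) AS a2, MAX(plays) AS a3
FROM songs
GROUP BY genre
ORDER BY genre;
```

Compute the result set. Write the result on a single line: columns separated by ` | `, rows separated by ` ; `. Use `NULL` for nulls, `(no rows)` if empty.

blues | 8587 | 8587 | 8587 ; folk | 4804.25 | 2201 | 7357 ; jazz | 7433.5 | 6697 | 8170 ; rock | 205 | 205 | 205

Group songs by genre.
Per group compute: ROUND(AVG(plays), 2), MIN(plays), MAX(plays).
  blues: ids {5, 8} → ROUND(AVG(plays), 2)=8587, MIN(plays)=8587, MAX(plays)=8587
  folk: ids {3, 4, 7, 9} → ROUND(AVG(plays), 2)=4804.25, MIN(plays)=2201, MAX(plays)=7357
  jazz: ids {1, 6} → ROUND(AVG(plays), 2)=7433.5, MIN(plays)=6697, MAX(plays)=8170
  rock: ids {2} → ROUND(AVG(plays), 2)=205, MIN(plays)=205, MAX(plays)=205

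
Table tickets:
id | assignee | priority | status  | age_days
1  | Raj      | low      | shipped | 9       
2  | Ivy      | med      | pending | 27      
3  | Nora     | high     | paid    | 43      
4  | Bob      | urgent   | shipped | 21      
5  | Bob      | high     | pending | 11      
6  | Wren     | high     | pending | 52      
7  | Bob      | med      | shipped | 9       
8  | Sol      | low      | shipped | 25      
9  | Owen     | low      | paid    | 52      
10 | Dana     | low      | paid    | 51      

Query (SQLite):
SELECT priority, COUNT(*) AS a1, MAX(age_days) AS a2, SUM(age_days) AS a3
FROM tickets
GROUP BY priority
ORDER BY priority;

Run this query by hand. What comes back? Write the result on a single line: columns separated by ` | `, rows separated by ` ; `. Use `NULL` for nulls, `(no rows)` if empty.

high | 3 | 52 | 106 ; low | 4 | 52 | 137 ; med | 2 | 27 | 36 ; urgent | 1 | 21 | 21

Group tickets by priority.
Per group compute: COUNT(*), MAX(age_days), SUM(age_days).
  high: ids {3, 5, 6} → COUNT(*)=3, MAX(age_days)=52, SUM(age_days)=106
  low: ids {1, 8, 9, 10} → COUNT(*)=4, MAX(age_days)=52, SUM(age_days)=137
  med: ids {2, 7} → COUNT(*)=2, MAX(age_days)=27, SUM(age_days)=36
  urgent: ids {4} → COUNT(*)=1, MAX(age_days)=21, SUM(age_days)=21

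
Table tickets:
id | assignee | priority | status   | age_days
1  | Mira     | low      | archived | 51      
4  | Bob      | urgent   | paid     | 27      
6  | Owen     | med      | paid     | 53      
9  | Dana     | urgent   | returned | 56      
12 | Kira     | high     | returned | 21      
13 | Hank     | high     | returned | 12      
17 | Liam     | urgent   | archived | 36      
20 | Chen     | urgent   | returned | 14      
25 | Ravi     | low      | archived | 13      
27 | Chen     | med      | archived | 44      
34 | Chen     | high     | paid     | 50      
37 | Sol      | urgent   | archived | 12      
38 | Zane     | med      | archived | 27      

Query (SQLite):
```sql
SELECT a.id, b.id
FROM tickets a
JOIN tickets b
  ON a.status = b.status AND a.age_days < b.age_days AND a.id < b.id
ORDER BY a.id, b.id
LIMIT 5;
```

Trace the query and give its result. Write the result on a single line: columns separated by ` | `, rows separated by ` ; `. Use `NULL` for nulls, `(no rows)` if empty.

Pairs (a,b) with same status, a.age_days < b.age_days, a.id < b.id.
status groups: archived:{1,17,25,27,37,38} paid:{4,6,34} returned:{9,12,13,20}
Ordered by (a.id, b.id); first 5.

4 | 6 ; 4 | 34 ; 13 | 20 ; 17 | 27 ; 25 | 27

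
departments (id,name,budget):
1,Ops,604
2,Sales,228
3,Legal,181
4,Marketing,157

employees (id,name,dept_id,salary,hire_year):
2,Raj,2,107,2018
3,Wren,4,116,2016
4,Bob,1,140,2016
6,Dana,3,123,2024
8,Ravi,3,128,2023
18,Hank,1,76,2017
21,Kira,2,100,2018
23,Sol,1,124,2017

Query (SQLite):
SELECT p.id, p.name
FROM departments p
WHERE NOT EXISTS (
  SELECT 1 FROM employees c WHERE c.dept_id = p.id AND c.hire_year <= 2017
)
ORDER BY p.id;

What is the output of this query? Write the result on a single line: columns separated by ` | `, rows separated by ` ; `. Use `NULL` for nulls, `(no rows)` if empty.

2 | Sales ; 3 | Legal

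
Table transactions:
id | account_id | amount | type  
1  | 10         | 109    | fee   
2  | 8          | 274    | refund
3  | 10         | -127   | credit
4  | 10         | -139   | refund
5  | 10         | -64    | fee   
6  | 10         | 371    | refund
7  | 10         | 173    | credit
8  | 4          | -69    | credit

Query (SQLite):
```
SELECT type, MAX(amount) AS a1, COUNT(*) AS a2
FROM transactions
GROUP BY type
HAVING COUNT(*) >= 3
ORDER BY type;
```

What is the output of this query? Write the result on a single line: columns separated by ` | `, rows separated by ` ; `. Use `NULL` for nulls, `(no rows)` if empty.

Group transactions by type.
Per group compute: MAX(amount), COUNT(*).
HAVING: drop groups with fewer than 3 rows.
  credit: ids {3, 7, 8} → MAX(amount)=173, COUNT(*)=3
  fee: ids {1, 5} → MAX(amount)=109, COUNT(*)=2
  refund: ids {2, 4, 6} → MAX(amount)=371, COUNT(*)=3

credit | 173 | 3 ; refund | 371 | 3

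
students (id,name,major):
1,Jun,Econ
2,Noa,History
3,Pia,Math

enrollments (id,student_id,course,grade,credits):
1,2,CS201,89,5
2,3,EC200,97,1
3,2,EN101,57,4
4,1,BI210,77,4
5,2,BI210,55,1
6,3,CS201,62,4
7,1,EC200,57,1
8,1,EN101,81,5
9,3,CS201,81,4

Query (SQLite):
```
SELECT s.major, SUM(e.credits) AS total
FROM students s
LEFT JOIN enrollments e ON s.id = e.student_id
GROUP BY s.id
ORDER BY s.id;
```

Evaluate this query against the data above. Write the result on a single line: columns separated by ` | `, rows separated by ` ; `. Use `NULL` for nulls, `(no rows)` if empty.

LEFT JOIN keeps every students row; unmatched ones get NULL for enrollments columns.
Group by students.id and compute SUM(e.credits). SUM over an all-NULL group is NULL.
  1: ids {4, 7, 8} → SUM(e.credits)=10
  2: ids {1, 3, 5} → SUM(e.credits)=10
  3: ids {2, 6, 9} → SUM(e.credits)=9

Econ | 10 ; History | 10 ; Math | 9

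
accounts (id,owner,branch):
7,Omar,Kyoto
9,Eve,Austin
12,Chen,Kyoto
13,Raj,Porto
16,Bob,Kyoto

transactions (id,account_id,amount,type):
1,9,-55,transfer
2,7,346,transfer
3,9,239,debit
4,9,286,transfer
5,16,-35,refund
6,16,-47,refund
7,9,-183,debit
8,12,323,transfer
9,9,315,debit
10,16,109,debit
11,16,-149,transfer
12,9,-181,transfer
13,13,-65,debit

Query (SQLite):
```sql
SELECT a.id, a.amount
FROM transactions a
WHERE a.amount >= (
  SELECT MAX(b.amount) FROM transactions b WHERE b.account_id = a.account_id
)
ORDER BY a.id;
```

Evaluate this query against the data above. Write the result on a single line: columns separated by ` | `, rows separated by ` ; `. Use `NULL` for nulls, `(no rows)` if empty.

For each transactions row a, compute MAX(amount) over rows sharing a.account_id.
Keep row a if a.amount >= that per-group MAX.
  account_id=7: MAX(amount) = 346
  account_id=9: MAX(amount) = 315
  account_id=12: MAX(amount) = 323
  account_id=13: MAX(amount) = -65
  account_id=16: MAX(amount) = 109

2 | 346 ; 8 | 323 ; 9 | 315 ; 10 | 109 ; 13 | -65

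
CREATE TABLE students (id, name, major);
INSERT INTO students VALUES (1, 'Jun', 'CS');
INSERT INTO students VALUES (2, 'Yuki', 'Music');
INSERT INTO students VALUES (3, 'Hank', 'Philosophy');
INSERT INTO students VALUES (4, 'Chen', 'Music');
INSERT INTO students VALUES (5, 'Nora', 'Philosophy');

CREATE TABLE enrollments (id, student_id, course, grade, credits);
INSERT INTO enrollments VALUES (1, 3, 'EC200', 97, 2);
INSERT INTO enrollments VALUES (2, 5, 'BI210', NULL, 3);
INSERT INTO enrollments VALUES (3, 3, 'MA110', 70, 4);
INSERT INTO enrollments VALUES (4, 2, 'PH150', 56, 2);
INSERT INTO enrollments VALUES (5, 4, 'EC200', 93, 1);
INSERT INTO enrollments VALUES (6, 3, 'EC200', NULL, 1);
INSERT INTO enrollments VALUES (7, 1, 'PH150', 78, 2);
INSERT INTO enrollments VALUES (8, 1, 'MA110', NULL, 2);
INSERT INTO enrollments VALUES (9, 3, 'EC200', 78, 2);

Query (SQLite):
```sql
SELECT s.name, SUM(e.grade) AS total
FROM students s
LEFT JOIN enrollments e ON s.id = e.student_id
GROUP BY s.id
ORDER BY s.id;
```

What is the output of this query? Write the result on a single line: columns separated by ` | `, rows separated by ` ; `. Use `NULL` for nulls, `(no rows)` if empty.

Jun | 78 ; Yuki | 56 ; Hank | 245 ; Chen | 93 ; Nora | NULL

LEFT JOIN keeps every students row; unmatched ones get NULL for enrollments columns.
Group by students.id and compute SUM(e.grade). SUM over an all-NULL group is NULL.
  1: ids {7, 8} → SUM(e.grade)=78
  2: ids {4} → SUM(e.grade)=56
  3: ids {1, 3, 6, 9} → SUM(e.grade)=245
  4: ids {5} → SUM(e.grade)=93
  5: ids {2} → SUM(e.grade)=NULL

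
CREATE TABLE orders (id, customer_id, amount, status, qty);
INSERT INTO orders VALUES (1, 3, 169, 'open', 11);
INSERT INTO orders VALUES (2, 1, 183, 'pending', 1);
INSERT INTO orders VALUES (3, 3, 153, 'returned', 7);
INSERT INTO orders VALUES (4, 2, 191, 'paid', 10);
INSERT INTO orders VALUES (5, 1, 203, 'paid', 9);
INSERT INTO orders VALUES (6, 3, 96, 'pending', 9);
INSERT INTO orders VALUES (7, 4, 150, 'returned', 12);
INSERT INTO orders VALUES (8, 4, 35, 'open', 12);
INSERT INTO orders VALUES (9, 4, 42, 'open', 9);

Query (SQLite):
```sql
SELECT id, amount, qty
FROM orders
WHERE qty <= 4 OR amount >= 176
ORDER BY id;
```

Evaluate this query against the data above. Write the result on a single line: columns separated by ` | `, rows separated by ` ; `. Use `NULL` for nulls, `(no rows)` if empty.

qty <= 4: ids {2}
amount >= 176: ids {2, 4, 5}
Combine with OR.

2 | 183 | 1 ; 4 | 191 | 10 ; 5 | 203 | 9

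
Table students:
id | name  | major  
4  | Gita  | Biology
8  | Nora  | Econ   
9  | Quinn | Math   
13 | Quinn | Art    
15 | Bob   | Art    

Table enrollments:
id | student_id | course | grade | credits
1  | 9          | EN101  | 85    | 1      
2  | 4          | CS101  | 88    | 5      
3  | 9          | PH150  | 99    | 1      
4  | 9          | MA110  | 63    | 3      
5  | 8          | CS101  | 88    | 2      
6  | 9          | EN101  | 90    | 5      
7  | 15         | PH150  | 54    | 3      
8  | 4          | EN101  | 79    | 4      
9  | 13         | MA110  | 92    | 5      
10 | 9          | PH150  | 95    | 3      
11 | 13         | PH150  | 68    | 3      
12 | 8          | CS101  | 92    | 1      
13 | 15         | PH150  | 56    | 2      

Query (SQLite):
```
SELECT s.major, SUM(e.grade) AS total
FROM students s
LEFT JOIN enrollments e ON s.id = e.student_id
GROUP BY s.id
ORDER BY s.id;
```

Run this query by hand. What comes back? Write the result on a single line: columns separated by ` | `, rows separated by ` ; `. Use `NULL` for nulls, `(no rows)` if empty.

Biology | 167 ; Econ | 180 ; Math | 432 ; Art | 160 ; Art | 110

LEFT JOIN keeps every students row; unmatched ones get NULL for enrollments columns.
Group by students.id and compute SUM(e.grade). SUM over an all-NULL group is NULL.
  4: ids {2, 8} → SUM(e.grade)=167
  8: ids {5, 12} → SUM(e.grade)=180
  9: ids {1, 3, 4, 6, 10} → SUM(e.grade)=432
  13: ids {9, 11} → SUM(e.grade)=160
  15: ids {7, 13} → SUM(e.grade)=110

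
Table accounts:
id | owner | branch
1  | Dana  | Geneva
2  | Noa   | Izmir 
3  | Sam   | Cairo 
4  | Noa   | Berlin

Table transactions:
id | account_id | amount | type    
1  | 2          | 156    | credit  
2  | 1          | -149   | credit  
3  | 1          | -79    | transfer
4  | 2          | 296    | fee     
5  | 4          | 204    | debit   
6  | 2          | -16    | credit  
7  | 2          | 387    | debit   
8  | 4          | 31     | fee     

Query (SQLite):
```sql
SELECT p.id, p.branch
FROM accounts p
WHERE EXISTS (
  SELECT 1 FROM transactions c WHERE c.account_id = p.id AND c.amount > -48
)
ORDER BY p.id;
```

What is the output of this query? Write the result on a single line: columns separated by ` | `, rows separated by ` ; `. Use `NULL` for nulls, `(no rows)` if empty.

2 | Izmir ; 4 | Berlin

For each accounts row, check whether any transactions with matching account_id has amount > -48.
Keep rows where that is true.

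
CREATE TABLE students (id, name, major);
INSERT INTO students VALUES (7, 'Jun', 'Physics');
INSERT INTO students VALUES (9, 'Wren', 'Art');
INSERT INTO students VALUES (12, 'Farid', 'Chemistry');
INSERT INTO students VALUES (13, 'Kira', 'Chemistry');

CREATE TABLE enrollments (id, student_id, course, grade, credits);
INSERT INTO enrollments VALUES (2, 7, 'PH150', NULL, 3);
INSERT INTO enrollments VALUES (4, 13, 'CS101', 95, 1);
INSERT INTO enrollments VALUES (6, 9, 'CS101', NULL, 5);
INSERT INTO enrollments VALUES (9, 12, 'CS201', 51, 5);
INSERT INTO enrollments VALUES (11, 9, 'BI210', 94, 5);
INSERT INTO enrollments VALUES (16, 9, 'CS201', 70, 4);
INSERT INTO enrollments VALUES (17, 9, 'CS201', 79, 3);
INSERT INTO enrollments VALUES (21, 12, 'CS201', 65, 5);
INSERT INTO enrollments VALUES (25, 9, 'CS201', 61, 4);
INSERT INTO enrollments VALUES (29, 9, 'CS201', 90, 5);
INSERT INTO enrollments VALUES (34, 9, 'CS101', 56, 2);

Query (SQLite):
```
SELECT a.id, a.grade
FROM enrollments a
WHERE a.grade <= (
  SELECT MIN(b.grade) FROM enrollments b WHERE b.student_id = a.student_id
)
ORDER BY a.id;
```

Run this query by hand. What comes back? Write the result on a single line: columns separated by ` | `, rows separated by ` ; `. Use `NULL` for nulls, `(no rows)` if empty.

4 | 95 ; 9 | 51 ; 34 | 56

For each enrollments row a, compute MIN(grade) over rows sharing a.student_id.
Keep row a if a.grade <= that per-group MIN.
  student_id=7: MIN(grade) = NULL
  student_id=9: MIN(grade) = 56
  student_id=12: MIN(grade) = 51
  student_id=13: MIN(grade) = 95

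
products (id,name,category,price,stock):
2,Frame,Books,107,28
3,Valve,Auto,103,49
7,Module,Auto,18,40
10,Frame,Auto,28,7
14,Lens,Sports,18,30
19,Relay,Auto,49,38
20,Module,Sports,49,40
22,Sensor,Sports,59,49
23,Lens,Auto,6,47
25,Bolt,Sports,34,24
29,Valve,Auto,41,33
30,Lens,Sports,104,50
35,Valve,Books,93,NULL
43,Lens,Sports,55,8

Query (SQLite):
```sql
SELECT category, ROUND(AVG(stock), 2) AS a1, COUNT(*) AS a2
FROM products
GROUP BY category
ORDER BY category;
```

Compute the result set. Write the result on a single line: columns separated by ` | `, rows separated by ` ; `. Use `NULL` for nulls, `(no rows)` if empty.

Group products by category.
Per group compute: ROUND(AVG(stock), 2), COUNT(*).
  Auto: ids {3, 7, 10, 19, 23, 29} → ROUND(AVG(stock), 2)=35.67, COUNT(*)=6
  Books: ids {2, 35} → ROUND(AVG(stock), 2)=28, COUNT(*)=2
  Sports: ids {14, 20, 22, 25, 30, 43} → ROUND(AVG(stock), 2)=33.5, COUNT(*)=6

Auto | 35.67 | 6 ; Books | 28 | 2 ; Sports | 33.5 | 6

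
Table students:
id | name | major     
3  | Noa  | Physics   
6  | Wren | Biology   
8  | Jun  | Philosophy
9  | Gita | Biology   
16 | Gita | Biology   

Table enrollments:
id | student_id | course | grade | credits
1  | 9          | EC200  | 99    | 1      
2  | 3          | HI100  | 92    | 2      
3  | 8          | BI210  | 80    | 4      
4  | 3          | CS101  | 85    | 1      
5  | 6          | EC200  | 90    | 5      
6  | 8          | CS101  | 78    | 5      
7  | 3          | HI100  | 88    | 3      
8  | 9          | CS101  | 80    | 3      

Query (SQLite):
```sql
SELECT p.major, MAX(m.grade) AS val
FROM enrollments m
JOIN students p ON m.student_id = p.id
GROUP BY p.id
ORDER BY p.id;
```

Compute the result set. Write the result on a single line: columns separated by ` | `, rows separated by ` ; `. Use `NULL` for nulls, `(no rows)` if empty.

Join each enrollments row to its students via student_id.
Group joined rows by students.id; compute MAX(m.grade) per group.
  3: ids {2, 4, 7} → MAX(m.grade)=92
  6: ids {5} → MAX(m.grade)=90
  8: ids {3, 6} → MAX(m.grade)=80
  9: ids {1, 8} → MAX(m.grade)=99

Physics | 92 ; Biology | 90 ; Philosophy | 80 ; Biology | 99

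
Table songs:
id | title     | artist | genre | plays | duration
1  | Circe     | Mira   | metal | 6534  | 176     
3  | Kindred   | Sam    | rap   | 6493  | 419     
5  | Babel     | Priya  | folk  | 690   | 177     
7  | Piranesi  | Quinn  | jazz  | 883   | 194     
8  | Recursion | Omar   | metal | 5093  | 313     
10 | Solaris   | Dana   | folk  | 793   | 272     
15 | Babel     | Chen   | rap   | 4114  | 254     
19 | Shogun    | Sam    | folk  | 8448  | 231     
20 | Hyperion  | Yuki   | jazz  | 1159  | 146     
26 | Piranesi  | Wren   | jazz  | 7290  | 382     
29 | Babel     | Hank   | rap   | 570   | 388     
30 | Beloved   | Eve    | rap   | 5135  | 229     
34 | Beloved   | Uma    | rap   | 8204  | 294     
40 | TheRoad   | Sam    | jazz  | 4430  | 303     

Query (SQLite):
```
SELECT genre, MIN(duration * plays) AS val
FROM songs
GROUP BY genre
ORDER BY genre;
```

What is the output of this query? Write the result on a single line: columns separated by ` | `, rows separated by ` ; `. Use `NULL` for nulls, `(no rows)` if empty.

folk | 122130 ; jazz | 169214 ; metal | 1149984 ; rap | 221160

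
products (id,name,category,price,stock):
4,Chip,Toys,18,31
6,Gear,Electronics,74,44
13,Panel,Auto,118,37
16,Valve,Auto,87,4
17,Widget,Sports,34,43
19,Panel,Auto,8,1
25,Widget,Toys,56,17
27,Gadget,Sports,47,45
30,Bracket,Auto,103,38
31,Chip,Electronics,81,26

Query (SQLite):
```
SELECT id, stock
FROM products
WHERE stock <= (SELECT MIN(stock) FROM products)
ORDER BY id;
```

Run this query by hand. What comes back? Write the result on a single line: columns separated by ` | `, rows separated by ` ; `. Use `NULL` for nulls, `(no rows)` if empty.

Scalar subquery: MIN(stock) over all products rows = 1.
Keep rows where stock <= that value.

19 | 1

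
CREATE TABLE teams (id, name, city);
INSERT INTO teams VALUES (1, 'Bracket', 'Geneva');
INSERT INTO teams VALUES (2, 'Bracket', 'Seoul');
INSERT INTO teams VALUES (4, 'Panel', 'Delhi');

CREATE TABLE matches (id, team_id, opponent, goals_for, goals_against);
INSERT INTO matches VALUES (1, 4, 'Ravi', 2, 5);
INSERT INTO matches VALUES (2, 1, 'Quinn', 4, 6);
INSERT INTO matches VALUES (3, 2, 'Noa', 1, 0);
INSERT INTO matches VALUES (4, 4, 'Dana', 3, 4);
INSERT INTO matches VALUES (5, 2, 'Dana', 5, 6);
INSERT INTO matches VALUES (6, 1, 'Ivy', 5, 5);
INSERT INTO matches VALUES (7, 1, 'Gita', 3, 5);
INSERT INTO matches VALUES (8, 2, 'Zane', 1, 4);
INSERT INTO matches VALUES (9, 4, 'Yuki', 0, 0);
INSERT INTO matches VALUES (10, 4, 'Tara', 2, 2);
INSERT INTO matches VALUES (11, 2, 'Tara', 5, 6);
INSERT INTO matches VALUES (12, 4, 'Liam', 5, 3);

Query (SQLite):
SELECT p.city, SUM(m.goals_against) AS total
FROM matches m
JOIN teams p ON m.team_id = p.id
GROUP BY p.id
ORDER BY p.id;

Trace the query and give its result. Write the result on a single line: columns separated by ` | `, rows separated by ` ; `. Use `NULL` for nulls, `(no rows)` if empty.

Join each matches row to its teams via team_id.
Group joined rows by teams.id; compute SUM(m.goals_against) per group.
  1: ids {2, 6, 7} → SUM(m.goals_against)=16
  2: ids {3, 5, 8, 11} → SUM(m.goals_against)=16
  4: ids {1, 4, 9, 10, 12} → SUM(m.goals_against)=14

Geneva | 16 ; Seoul | 16 ; Delhi | 14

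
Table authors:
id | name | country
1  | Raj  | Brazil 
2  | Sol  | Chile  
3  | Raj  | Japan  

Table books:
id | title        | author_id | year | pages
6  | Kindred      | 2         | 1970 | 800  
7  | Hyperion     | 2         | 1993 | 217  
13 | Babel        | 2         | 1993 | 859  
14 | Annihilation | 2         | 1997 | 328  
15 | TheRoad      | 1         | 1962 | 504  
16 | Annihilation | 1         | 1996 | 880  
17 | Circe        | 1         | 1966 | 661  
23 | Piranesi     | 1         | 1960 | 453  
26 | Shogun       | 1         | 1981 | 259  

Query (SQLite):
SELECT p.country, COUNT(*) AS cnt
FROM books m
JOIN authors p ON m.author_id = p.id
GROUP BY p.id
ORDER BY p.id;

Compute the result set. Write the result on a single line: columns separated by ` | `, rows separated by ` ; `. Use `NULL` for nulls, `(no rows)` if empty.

Join each books row to its authors via author_id.
Group joined rows by authors.id; compute COUNT(*) per group.
  1: ids {15, 16, 17, 23, 26} → COUNT(*)=5
  2: ids {6, 7, 13, 14} → COUNT(*)=4

Brazil | 5 ; Chile | 4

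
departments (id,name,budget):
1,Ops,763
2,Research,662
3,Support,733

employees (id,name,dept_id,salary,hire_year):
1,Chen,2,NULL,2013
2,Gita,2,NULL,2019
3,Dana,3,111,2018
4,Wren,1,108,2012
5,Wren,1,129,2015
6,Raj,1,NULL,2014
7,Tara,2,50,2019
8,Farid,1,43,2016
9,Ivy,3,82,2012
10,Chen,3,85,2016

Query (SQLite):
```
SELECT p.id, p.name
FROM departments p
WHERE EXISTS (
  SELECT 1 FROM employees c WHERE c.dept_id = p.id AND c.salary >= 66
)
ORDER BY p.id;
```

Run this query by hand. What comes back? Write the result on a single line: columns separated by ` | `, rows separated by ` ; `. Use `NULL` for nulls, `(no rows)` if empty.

For each departments row, check whether any employees with matching dept_id has salary >= 66.
Keep rows where that is true.

1 | Ops ; 3 | Support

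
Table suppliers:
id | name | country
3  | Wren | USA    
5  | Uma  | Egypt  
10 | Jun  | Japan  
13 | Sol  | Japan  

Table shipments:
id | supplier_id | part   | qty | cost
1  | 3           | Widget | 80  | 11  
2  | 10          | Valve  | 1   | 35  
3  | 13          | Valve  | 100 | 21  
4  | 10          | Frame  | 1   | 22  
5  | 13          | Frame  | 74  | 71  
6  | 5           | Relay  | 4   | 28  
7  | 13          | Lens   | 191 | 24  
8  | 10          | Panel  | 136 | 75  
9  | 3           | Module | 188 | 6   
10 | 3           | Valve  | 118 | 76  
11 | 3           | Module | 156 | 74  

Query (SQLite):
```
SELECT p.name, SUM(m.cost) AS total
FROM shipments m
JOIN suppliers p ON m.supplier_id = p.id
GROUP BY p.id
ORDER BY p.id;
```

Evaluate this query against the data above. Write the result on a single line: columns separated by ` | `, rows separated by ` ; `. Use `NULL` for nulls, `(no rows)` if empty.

Join each shipments row to its suppliers via supplier_id.
Group joined rows by suppliers.id; compute SUM(m.cost) per group.
  3: ids {1, 9, 10, 11} → SUM(m.cost)=167
  5: ids {6} → SUM(m.cost)=28
  10: ids {2, 4, 8} → SUM(m.cost)=132
  13: ids {3, 5, 7} → SUM(m.cost)=116

Wren | 167 ; Uma | 28 ; Jun | 132 ; Sol | 116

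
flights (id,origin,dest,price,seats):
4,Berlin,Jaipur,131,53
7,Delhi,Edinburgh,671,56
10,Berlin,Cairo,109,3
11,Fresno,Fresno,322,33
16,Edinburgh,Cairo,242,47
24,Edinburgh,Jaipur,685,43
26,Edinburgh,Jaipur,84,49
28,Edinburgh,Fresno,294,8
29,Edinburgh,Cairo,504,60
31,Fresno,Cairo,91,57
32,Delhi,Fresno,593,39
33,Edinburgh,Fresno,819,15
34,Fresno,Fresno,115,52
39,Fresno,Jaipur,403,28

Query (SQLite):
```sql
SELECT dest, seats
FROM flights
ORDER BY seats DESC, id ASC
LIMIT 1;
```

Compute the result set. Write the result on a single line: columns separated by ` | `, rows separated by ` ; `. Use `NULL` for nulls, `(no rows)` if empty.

Sort by seats desc, tiebreak id asc: (60, id=29), (57, id=31), (56, id=7), (53, id=4) …. Take first 1.

Cairo | 60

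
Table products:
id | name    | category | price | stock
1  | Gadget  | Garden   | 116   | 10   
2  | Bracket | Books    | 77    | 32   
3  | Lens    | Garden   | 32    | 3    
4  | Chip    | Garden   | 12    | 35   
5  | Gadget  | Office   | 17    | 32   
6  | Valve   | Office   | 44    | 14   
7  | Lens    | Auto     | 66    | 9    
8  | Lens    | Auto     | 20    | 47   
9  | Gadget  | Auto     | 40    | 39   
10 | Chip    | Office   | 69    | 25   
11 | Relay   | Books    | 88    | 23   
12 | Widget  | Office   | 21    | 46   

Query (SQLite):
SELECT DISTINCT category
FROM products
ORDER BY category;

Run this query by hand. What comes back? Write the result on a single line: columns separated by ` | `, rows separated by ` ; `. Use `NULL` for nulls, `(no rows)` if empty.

Auto ; Books ; Garden ; Office

Collect distinct category values from products.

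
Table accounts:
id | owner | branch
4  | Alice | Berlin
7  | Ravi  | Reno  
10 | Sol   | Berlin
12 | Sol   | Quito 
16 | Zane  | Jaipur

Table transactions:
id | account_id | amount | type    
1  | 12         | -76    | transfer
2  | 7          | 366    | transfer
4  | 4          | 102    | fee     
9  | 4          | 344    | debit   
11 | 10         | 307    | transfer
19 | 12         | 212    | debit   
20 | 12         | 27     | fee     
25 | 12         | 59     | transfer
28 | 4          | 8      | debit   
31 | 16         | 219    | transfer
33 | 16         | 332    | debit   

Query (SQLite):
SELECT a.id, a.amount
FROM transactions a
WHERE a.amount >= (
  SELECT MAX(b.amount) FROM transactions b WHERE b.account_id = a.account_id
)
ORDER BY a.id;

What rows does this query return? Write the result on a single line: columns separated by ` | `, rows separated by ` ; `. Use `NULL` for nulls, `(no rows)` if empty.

2 | 366 ; 9 | 344 ; 11 | 307 ; 19 | 212 ; 33 | 332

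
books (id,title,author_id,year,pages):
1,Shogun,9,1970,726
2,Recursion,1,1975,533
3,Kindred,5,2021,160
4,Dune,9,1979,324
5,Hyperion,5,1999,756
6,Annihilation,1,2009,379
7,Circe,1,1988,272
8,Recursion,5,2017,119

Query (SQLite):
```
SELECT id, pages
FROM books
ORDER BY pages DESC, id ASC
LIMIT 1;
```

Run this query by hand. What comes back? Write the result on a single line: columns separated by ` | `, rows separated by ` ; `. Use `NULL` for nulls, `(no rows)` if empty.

Sort by pages desc, tiebreak id asc: (756, id=5), (726, id=1), (533, id=2), (379, id=6) …. Take first 1.

5 | 756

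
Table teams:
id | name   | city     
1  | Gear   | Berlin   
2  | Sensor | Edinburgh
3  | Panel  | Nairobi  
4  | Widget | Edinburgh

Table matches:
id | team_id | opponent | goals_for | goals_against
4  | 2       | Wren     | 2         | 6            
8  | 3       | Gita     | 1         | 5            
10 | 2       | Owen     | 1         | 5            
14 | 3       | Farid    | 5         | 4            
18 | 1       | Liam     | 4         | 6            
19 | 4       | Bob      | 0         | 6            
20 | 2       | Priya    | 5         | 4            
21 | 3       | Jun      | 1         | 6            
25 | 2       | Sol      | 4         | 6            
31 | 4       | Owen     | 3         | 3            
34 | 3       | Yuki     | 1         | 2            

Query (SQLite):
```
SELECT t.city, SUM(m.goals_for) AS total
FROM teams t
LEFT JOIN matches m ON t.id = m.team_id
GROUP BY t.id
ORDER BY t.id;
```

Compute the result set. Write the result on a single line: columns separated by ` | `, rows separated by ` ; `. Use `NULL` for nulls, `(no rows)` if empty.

LEFT JOIN keeps every teams row; unmatched ones get NULL for matches columns.
Group by teams.id and compute SUM(m.goals_for). SUM over an all-NULL group is NULL.
  1: ids {18} → SUM(m.goals_for)=4
  2: ids {4, 10, 20, 25} → SUM(m.goals_for)=12
  3: ids {8, 14, 21, 34} → SUM(m.goals_for)=8
  4: ids {19, 31} → SUM(m.goals_for)=3

Berlin | 4 ; Edinburgh | 12 ; Nairobi | 8 ; Edinburgh | 3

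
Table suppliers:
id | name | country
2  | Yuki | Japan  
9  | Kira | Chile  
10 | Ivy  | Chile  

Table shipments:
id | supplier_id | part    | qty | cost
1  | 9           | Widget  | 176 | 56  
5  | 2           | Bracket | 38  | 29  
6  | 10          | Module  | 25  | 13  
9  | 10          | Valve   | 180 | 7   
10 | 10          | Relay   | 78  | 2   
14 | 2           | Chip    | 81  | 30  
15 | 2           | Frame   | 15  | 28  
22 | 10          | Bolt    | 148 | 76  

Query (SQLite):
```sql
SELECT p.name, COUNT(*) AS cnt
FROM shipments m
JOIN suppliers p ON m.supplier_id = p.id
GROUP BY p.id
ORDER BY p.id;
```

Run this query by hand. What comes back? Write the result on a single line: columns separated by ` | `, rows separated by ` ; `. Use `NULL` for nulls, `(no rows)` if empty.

Join each shipments row to its suppliers via supplier_id.
Group joined rows by suppliers.id; compute COUNT(*) per group.
  2: ids {5, 14, 15} → COUNT(*)=3
  9: ids {1} → COUNT(*)=1
  10: ids {6, 9, 10, 22} → COUNT(*)=4

Yuki | 3 ; Kira | 1 ; Ivy | 4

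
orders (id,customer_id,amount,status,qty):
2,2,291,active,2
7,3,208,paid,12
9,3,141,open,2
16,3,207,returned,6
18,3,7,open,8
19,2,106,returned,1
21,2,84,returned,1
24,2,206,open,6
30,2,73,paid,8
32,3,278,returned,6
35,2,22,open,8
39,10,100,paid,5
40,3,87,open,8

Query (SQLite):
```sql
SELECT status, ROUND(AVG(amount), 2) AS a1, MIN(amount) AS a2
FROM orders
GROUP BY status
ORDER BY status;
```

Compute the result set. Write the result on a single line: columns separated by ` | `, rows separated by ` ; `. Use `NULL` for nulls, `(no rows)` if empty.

Group orders by status.
Per group compute: ROUND(AVG(amount), 2), MIN(amount).
  active: ids {2} → ROUND(AVG(amount), 2)=291, MIN(amount)=291
  open: ids {9, 18, 24, 35, 40} → ROUND(AVG(amount), 2)=92.6, MIN(amount)=7
  paid: ids {7, 30, 39} → ROUND(AVG(amount), 2)=127, MIN(amount)=73
  returned: ids {16, 19, 21, 32} → ROUND(AVG(amount), 2)=168.75, MIN(amount)=84

active | 291 | 291 ; open | 92.6 | 7 ; paid | 127 | 73 ; returned | 168.75 | 84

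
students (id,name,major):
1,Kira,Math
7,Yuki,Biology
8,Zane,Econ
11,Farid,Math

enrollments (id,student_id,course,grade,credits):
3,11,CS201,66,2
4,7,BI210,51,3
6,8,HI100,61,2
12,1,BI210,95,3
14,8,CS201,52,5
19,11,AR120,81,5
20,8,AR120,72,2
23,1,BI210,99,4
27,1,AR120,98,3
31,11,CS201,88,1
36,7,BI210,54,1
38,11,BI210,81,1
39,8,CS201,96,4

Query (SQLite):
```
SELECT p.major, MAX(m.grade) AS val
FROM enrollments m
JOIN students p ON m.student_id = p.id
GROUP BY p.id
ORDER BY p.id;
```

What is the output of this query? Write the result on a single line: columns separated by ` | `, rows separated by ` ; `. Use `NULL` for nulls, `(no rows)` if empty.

Join each enrollments row to its students via student_id.
Group joined rows by students.id; compute MAX(m.grade) per group.
  1: ids {12, 23, 27} → MAX(m.grade)=99
  7: ids {4, 36} → MAX(m.grade)=54
  8: ids {6, 14, 20, 39} → MAX(m.grade)=96
  11: ids {3, 19, 31, 38} → MAX(m.grade)=88

Math | 99 ; Biology | 54 ; Econ | 96 ; Math | 88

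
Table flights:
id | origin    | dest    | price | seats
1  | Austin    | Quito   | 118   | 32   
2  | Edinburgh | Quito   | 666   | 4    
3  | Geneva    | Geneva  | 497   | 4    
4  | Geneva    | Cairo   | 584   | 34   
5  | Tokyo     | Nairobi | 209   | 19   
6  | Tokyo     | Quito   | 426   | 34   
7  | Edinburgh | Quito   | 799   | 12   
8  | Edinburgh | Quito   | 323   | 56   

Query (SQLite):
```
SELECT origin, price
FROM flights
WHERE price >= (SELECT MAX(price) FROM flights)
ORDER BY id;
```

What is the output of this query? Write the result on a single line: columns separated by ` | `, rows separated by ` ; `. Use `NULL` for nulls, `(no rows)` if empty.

Scalar subquery: MAX(price) over all flights rows = 799.
Keep rows where price >= that value.

Edinburgh | 799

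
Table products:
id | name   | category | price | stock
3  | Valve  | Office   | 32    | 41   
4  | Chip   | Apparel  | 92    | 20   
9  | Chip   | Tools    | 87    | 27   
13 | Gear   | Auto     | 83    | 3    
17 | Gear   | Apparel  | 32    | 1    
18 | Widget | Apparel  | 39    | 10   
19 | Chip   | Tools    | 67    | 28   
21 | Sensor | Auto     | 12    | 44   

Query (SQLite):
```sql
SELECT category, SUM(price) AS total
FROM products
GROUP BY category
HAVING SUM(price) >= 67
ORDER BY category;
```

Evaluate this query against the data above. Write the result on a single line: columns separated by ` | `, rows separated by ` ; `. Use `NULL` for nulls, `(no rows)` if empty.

Partition products by category; compute SUM(price) within each group.
HAVING: keep groups where SUM(price) >= 67.
  Apparel: ids {4, 17, 18} → SUM(price)=163
  Auto: ids {13, 21} → SUM(price)=95
  Office: ids {3} → SUM(price)=32
  Tools: ids {9, 19} → SUM(price)=154

Apparel | 163 ; Auto | 95 ; Tools | 154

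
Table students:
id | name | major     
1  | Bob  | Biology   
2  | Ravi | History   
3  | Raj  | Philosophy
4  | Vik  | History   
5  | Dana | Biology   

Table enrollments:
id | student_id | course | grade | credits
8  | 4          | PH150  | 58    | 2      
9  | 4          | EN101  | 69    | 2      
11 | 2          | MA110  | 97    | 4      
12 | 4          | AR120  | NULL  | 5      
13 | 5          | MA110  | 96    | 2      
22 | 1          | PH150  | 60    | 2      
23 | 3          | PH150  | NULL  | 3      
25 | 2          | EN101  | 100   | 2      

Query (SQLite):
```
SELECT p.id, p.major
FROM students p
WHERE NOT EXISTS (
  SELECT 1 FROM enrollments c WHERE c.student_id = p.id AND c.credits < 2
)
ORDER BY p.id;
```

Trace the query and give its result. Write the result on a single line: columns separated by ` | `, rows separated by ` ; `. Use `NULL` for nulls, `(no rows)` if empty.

For each students row, check whether any enrollments with matching student_id has credits < 2.
Keep rows where that is false.

1 | Biology ; 2 | History ; 3 | Philosophy ; 4 | History ; 5 | Biology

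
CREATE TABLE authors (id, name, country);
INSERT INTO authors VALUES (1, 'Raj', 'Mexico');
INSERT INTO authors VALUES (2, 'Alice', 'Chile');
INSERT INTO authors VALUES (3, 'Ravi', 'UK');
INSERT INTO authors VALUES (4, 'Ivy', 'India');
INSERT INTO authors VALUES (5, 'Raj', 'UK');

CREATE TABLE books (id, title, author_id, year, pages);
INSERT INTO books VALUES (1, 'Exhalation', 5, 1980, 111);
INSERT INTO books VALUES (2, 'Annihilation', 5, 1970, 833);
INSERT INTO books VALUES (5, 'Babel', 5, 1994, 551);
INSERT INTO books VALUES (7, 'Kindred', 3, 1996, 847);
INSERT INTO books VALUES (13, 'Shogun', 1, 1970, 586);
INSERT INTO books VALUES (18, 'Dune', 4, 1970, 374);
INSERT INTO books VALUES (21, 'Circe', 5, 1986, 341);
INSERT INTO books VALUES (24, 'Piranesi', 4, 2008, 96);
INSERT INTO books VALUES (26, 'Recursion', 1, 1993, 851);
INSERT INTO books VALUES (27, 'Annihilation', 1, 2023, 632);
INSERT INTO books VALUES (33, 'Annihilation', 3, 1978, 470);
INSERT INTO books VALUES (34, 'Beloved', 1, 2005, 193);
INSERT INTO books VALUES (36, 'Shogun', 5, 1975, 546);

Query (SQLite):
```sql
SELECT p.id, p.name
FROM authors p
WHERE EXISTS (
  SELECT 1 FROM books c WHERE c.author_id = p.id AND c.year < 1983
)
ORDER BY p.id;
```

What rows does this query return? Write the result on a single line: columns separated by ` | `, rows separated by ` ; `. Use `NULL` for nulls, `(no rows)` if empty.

For each authors row, check whether any books with matching author_id has year < 1983.
Keep rows where that is true.

1 | Raj ; 3 | Ravi ; 4 | Ivy ; 5 | Raj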